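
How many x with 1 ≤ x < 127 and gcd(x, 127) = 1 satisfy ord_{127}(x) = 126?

φ(127) = 127 − 1 = 126 = 2 · 3^2 · 7.
Since (Z/127Z)^× is cyclic of order 126, the number of elements of order d is φ(d) when d | 126 and 0 otherwise.
126 = 2 · 3^2 · 7 divides 126, and φ(126) = 36.

36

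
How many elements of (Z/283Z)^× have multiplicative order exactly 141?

92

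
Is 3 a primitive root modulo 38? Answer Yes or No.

Yes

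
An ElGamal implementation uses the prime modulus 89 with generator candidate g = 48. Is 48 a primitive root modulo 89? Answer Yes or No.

Yes

φ(89) = 89 − 1 = 88 = 2^3 · 11.
An element g generates (Z/89Z)^× iff g^(88/q) ≢ 1 (mod 89) for each prime q ∈ {2, 11}.
48^44 ≡ 88 (mod 89)  [q = 2: ≢ 1 ✓]
48^8 ≡ 32 (mod 89)  [q = 11: ≢ 1 ✓]
Every test exponent gives a nontrivial residue, hence 48 generates the full group.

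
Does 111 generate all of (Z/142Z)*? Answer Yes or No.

No

φ(142) = φ(2)·φ(71) = 1·70 = 70 = 2 · 5 · 7.
111 is a primitive root mod 142 iff 111^(φ(142)/q) ≢ 1 for every prime q | φ(142), i.e. q ∈ {2, 5, 7}.
111^35 ≡ 1 (mod 142)  [q = 2: ≡ 1 ✗]
111^14 ≡ 125 (mod 142)  [q = 5: ≢ 1 ✓]
111^10 ≡ 91 (mod 142)  [q = 7: ≢ 1 ✓]
111^35 ≡ 1 shows ord(111) | 35, strictly less than φ(142); not a primitive root.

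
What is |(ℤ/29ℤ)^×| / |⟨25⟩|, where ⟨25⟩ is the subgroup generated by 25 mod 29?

Since 25 ∈ (Z/29Z)^×, its order divides φ(29) = 29 − 1 = 28 = 2^2 · 7.
Divisors of 28: 1, 2, 4, 7, 14, 28.
Check 25^d mod 29 for each divisor in increasing order:
25^1 ≡ 25 (mod 29)
25^2 ≡ 16 (mod 29)
25^4 ≡ 24 (mod 29)
25^7 ≡ 1 (mod 29) ✓
The order of 25 is 7, so the subgroup it generates has 7 elements.
The index is φ(29) / ord(25) = 28 / 7 = 4.

4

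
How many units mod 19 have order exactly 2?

1

φ(19) = 19 − 1 = 18 = 2 · 3^2.
(Z/19Z)^× is cyclic (|G| = 18); a cyclic group of order m has exactly φ(d) elements of each order d | m, and none otherwise.
2 | 18, and φ(2) = 2 − 1 = 1.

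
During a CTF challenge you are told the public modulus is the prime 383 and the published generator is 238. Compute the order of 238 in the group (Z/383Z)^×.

191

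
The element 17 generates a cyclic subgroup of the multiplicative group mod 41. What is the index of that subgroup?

1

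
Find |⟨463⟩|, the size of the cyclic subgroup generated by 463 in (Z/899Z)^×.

10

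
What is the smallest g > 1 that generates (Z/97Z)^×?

5

φ(97) = 97 − 1 = 96 = 2^5 · 3.
Test candidates g = 2, 3, … against the prime factors q ∈ {2, 3} of φ(97): g is a generator iff g^(96/q) ≢ 1 for every such q.
g = 2: 2^48 ≡ 1 — hits 1, so not a primitive root.
g = 3: 3^48 ≡ 1 — hits 1, so not a primitive root.
g = 4: 4^48 ≡ 1 — hits 1, so not a primitive root.
g = 5: 5^48 ≡ 96; 5^32 ≡ 35 — none is 1, so 5 is a primitive root.
So 5 is the smallest generator of (Z/97Z)^×.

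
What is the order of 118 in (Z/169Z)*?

13

ord(118) | φ(169) = φ(13^2) = 13·(13−1) = 156 = 2^2 · 3 · 13.
Divisors of 156: 1, 2, 3, 4, 6, 12, 13, 26, 39, 52, 78, 156.
Test each divisor d:
118^1 ≡ 118 (mod 169)
118^2 ≡ 66 (mod 169)
118^3 ≡ 14 (mod 169)
118^4 ≡ 131 (mod 169)
118^6 ≡ 27 (mod 169)
118^12 ≡ 53 (mod 169)
118^13 ≡ 1 (mod 169) ✓
Hence ord(118) = 13.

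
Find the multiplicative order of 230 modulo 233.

The order of 230 must divide φ(233) = 233 − 1 = 232 = 2^3 · 29.
Divisors of 232: 1, 2, 4, 8, 29, 58, 116, 232.
Check 230^d mod 233 for each divisor in increasing order:
230^1 ≡ 230 (mod 233)
230^2 ≡ 9 (mod 233)
230^4 ≡ 81 (mod 233)
230^8 ≡ 37 (mod 233)
230^29 ≡ 12 (mod 233)
230^58 ≡ 144 (mod 233)
230^116 ≡ 232 (mod 233)
230^232 ≡ 1 (mod 233) ✓
So ord_233(230) = 232.

232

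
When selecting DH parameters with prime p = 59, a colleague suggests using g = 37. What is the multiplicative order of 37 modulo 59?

58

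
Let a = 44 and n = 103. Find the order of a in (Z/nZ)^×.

By Lagrange's theorem, ord_103(44) divides φ(103) = 103 − 1 = 102 = 2 · 3 · 17.
Divisors of 102: 1, 2, 3, 6, 17, 34, 51, 102.
Check 44^d mod 103 for each divisor in increasing order:
44^1 ≡ 44
44^2 ≡ 82
44^3 ≡ 3
44^6 ≡ 9
44^17 ≡ 47
44^34 ≡ 46
44^51 ≡ 102
44^102 ≡ 1
Hence ord(44) = 102.

102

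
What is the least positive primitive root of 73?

5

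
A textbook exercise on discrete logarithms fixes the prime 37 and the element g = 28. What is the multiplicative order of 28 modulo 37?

ord(28) | φ(37) = 37 − 1 = 36 = 2^2 · 3^2.
Divisors of 36: 1, 2, 3, 4, 6, 9, 12, 18, 36.
Check 28^d mod 37 for each divisor in increasing order:
28^1 ≡ 28
28^2 ≡ 7
28^3 ≡ 11
28^4 ≡ 12
28^6 ≡ 10
28^9 ≡ 36
28^12 ≡ 26
28^18 ≡ 1
Hence ord(28) = 18.

18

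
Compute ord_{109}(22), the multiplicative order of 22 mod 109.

By Lagrange's theorem, ord_109(22) divides φ(109) = 109 − 1 = 108 = 2^2 · 3^3.
Divisors of 108: 1, 2, 3, 4, 6, 9, 12, 18, 27, 36, 54, 108.
Test each divisor d:
22^1 ≡ 22 (mod 109)
22^2 ≡ 48 (mod 109)
22^3 ≡ 75 (mod 109)
22^4 ≡ 15 (mod 109)
22^6 ≡ 66 (mod 109)
22^9 ≡ 45 (mod 109)
22^12 ≡ 105 (mod 109)
22^18 ≡ 63 (mod 109)
22^27 ≡ 1 (mod 109) ✓
The smallest such exponent is 27, so the order of 22 is 27.

27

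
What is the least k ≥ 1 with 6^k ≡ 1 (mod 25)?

The order of 6 must divide φ(25) = φ(5^2) = 5·(5−1) = 20 = 2^2 · 5.
Divisors of 20: 1, 2, 4, 5, 10, 20.
Check 6^d mod 25 for each divisor in increasing order:
6^1 ≡ 6 (mod 25)
6^2 ≡ 11 (mod 25)
6^4 ≡ 21 (mod 25)
6^5 ≡ 1 (mod 25) ✓
So ord_25(6) = 5.

5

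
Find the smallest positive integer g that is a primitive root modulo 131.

2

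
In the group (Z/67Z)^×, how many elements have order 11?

φ(67) = 67 − 1 = 66 = 2 · 3 · 11.
(Z/67Z)^× is cyclic (|G| = 66); a cyclic group of order m has exactly φ(d) elements of each order d | m, and none otherwise.
11 | 66, and φ(11) = 11 − 1 = 10.

10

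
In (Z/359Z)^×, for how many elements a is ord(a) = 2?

1

φ(359) = 359 − 1 = 358 = 2 · 179.
In a cyclic group of order 358, there are φ(d) elements of order d for each divisor d of 358, and zero for non-divisors.
2 | 358, and φ(2) = 2 − 1 = 1.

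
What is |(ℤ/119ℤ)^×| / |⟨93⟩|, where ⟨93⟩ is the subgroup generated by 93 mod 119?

Since 93 ∈ (Z/119Z)^×, its order divides φ(119) = φ(7·17) = (7−1)·(17−1) = 6·16 = 96 = 2^5 · 3.
Divisors of 96: 1, 2, 3, 4, 6, 8, 12, 16, 24, 32, 48, 96.
Test each divisor d:
93^1 ≡ 93 (mod 119)
93^2 ≡ 81 (mod 119)
93^3 ≡ 36 (mod 119)
93^4 ≡ 16 (mod 119)
93^6 ≡ 106 (mod 119)
93^8 ≡ 18 (mod 119)
93^12 ≡ 50 (mod 119)
93^16 ≡ 86 (mod 119)
93^24 ≡ 1 (mod 119) ✓
So ord_119(93) = 24, hence |⟨93⟩| = 24.
Index = |(Z/119Z)^×| / |⟨93⟩| = 96 / 24 = 4.

4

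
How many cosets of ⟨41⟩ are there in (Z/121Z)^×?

By Lagrange's theorem, ord_121(41) divides φ(121) = φ(11^2) = 11·(11−1) = 110 = 2 · 5 · 11.
Divisors of 110: 1, 2, 5, 10, 11, 22, 55, 110.
Compute 41^d (mod 121) for the divisors d until we hit 1:
41^1 ≡ 41 (mod 121)
41^2 ≡ 108 (mod 121)
41^5 ≡ 32 (mod 121)
41^10 ≡ 56 (mod 121)
41^11 ≡ 118 (mod 121)
41^22 ≡ 9 (mod 121)
41^55 ≡ 120 (mod 121)
41^110 ≡ 1 (mod 121) ✓
The order of 41 is 110, so the subgroup it generates has 110 elements.
[(Z/121Z)^× : ⟨41⟩] = 110/110 = 1.

1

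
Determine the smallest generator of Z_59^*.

2

φ(59) = 59 − 1 = 58 = 2 · 29.
Test candidates g = 2, 3, … against the prime factors q ∈ {2, 29} of φ(59): g is a generator iff g^(58/q) ≢ 1 for every such q.
g = 2: 2^29 ≡ 58; 2^2 ≡ 4 — none is 1, so 2 is a primitive root.
The smallest primitive root modulo 59 is 2.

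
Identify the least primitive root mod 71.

7

φ(71) = 71 − 1 = 70 = 2 · 5 · 7.
Test candidates g = 2, 3, … against the prime factors q ∈ {2, 5, 7} of φ(71): g is a generator iff g^(70/q) ≢ 1 for every such q.
g = 2: 2^35 ≡ 1 — hits 1, so not a primitive root.
g = 3: 3^35 ≡ 1 — hits 1, so not a primitive root.
g = 4: 4^35 ≡ 1 — hits 1, so not a primitive root.
g = 5: 5^35 ≡ 1 — hits 1, so not a primitive root.
g = 6: 6^35 ≡ 1 — hits 1, so not a primitive root.
g = 7: 7^35 ≡ 70; 7^14 ≡ 54; 7^10 ≡ 45 — none is 1, so 7 is a primitive root.
Hence the least primitive root of 71 is 7.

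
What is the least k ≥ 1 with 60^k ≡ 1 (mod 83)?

82

By Lagrange's theorem, ord_83(60) divides φ(83) = 83 − 1 = 82 = 2 · 41.
Divisors of 82: 1, 2, 41, 82.
Evaluate successive powers at the divisors of 82:
60^1 ≡ 60
60^2 ≡ 31
60^41 ≡ 82
60^82 ≡ 1
The smallest such exponent is 82, so the order of 60 is 82.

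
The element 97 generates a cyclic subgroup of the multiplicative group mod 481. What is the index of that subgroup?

Since 97 ∈ (Z/481Z)^×, its order divides φ(481) = φ(13·37) = (13−1)·(37−1) = 12·36 = 432 = 2^4 · 3^3.
Divisors of 432: 1, 2, 3, 4, 6, 8, 9, 12, 16, 18, 24, 27, 36, 48, 54, 72, 108, 144, 216, 432.
Evaluate successive powers at the divisors of 432:
97^1 ≡ 97 (mod 481)
97^2 ≡ 270 (mod 481)
97^3 ≡ 216 (mod 481)
97^4 ≡ 269 (mod 481)
97^6 ≡ 480 (mod 481)
97^8 ≡ 211 (mod 481)
97^9 ≡ 265 (mod 481)
97^12 ≡ 1 (mod 481) ✓
Thus |⟨97⟩| = ord(97) = 12.
The index is φ(481) / ord(97) = 432 / 12 = 36.

36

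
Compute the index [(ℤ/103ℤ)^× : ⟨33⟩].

ord(33) | φ(103) = 103 − 1 = 102 = 2 · 3 · 17.
Divisors of 102: 1, 2, 3, 6, 17, 34, 51, 102.
Evaluate successive powers at the divisors of 102:
33^1 ≡ 33 (mod 103)
33^2 ≡ 59 (mod 103)
33^3 ≡ 93 (mod 103)
33^6 ≡ 100 (mod 103)
33^17 ≡ 46 (mod 103)
33^34 ≡ 56 (mod 103)
33^51 ≡ 1 (mod 103) ✓
So ord_103(33) = 51, hence |⟨33⟩| = 51.
[(Z/103Z)^× : ⟨33⟩] = 102/51 = 2.

2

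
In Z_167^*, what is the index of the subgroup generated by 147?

2

Since 147 ∈ (Z/167Z)^×, its order divides φ(167) = 167 − 1 = 166 = 2 · 83.
Divisors of 166: 1, 2, 83, 166.
Compute 147^d (mod 167) for the divisors d until we hit 1:
147^1 ≡ 147 (mod 167)
147^2 ≡ 66 (mod 167)
147^83 ≡ 1 (mod 167) ✓
Thus |⟨147⟩| = ord(147) = 83.
[(Z/167Z)^× : ⟨147⟩] = 166/83 = 2.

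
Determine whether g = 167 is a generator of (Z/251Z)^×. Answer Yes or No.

Yes

φ(251) = 251 − 1 = 250 = 2 · 5^3.
An element g generates (Z/251Z)^× iff g^(250/q) ≢ 1 (mod 251) for each prime q ∈ {2, 5}.
167^125 ≡ 250 (mod 251)  [q = 2: ≢ 1 ✓]
167^50 ≡ 149 (mod 251)  [q = 5: ≢ 1 ✓]
Every test exponent gives a nontrivial residue, hence 167 generates the full group.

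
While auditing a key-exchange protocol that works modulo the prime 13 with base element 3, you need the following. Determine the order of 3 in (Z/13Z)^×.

The order of 3 must divide φ(13) = 13 − 1 = 12 = 2^2 · 3.
Divisors of 12: 1, 2, 3, 4, 6, 12.
Evaluate successive powers at the divisors of 12:
3^1 ≡ 3
3^2 ≡ 9
3^3 ≡ 1
Therefore the multiplicative order of 3 modulo 13 is 3.

3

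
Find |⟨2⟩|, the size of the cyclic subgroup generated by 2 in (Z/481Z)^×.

Since 2 ∈ (Z/481Z)^×, its order divides φ(481) = φ(13·37) = (13−1)·(37−1) = 12·36 = 432 = 2^4 · 3^3.
Divisors of 432: 1, 2, 3, 4, 6, 8, 9, 12, 16, 18, 24, 27, 36, 48, 54, 72, 108, 144, 216, 432.
Check 2^d mod 481 for each divisor in increasing order:
2^1 ≡ 2
2^2 ≡ 4
2^3 ≡ 8
2^4 ≡ 16
2^6 ≡ 64
2^8 ≡ 256
2^9 ≡ 31
2^12 ≡ 248
2^16 ≡ 120
2^18 ≡ 480
2^24 ≡ 417
2^27 ≡ 450
2^36 ≡ 1
Hence ord(2) = 36.

36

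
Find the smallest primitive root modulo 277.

φ(277) = 277 − 1 = 276 = 2^2 · 3 · 23.
Test candidates g = 2, 3, … against the prime factors q ∈ {2, 3, 23} of φ(277): g is a generator iff g^(276/q) ≢ 1 for every such q.
g = 2: 2^138 ≡ 276; 2^92 ≡ 1 — hits 1, so not a primitive root.
g = 3: 3^138 ≡ 1 — hits 1, so not a primitive root.
g = 4: 4^138 ≡ 1 — hits 1, so not a primitive root.
g = 5: 5^138 ≡ 276; 5^92 ≡ 116; 5^12 ≡ 27 — none is 1, so 5 is a primitive root.
The smallest primitive root modulo 277 is 5.

5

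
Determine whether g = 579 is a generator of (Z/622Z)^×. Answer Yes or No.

φ(622) = φ(2)·φ(311) = 1·310 = 310 = 2 · 5 · 31.
579 is a primitive root mod 622 iff 579^(φ(622)/q) ≢ 1 for every prime q | φ(622), i.e. q ∈ {2, 5, 31}.
579^155 ≡ 1 (mod 622)  [q = 2: ≡ 1 ✗]
579^62 ≡ 317 (mod 622)  [q = 5: ≢ 1 ✓]
579^10 ≡ 169 (mod 622)  [q = 31: ≢ 1 ✓]
The check at q = 2 fails, so 579 generates a proper subgroup.

No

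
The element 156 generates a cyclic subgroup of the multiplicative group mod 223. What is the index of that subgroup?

By Lagrange's theorem, ord_223(156) divides φ(223) = 223 − 1 = 222 = 2 · 3 · 37.
Divisors of 222: 1, 2, 3, 6, 37, 74, 111, 222.
Check 156^d mod 223 for each divisor in increasing order:
156^1 ≡ 156 (mod 223)
156^2 ≡ 29 (mod 223)
156^3 ≡ 64 (mod 223)
156^6 ≡ 82 (mod 223)
156^37 ≡ 39 (mod 223)
156^74 ≡ 183 (mod 223)
156^111 ≡ 1 (mod 223) ✓
Thus |⟨156⟩| = ord(156) = 111.
Index = |(Z/223Z)^×| / |⟨156⟩| = 222 / 111 = 2.

2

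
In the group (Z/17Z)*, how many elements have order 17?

0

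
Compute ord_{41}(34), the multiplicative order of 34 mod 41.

40

Since 34 ∈ (Z/41Z)^×, its order divides φ(41) = 41 − 1 = 40 = 2^3 · 5.
Divisors of 40: 1, 2, 4, 5, 8, 10, 20, 40.
Evaluate successive powers at the divisors of 40:
34^1 ≡ 34 (mod 41)
34^2 ≡ 8 (mod 41)
34^4 ≡ 23 (mod 41)
34^5 ≡ 3 (mod 41)
34^8 ≡ 37 (mod 41)
34^10 ≡ 9 (mod 41)
34^20 ≡ 40 (mod 41)
34^40 ≡ 1 (mod 41) ✓
The smallest such exponent is 40, so the order of 34 is 40.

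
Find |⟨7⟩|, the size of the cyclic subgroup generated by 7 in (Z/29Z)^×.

7

Since 7 ∈ (Z/29Z)^×, its order divides φ(29) = 29 − 1 = 28 = 2^2 · 7.
Divisors of 28: 1, 2, 4, 7, 14, 28.
Test each divisor d:
7^1 ≡ 7 (mod 29)
7^2 ≡ 20 (mod 29)
7^4 ≡ 23 (mod 29)
7^7 ≡ 1 (mod 29) ✓
So ord_29(7) = 7.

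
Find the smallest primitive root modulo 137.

3

φ(137) = 137 − 1 = 136 = 2^3 · 17.
g is a primitive root iff g^(136/q) ≢ 1 (mod 137) for each prime q ∈ {2, 17}.
g = 2: 2^68 ≡ 1 — hits 1, so not a primitive root.
g = 3: 3^68 ≡ 136; 3^8 ≡ 122 — none is 1, so 3 is a primitive root.
Hence the least primitive root of 137 is 3.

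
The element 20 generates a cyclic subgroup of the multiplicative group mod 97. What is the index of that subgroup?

3

The order of 20 must divide φ(97) = 97 − 1 = 96 = 2^5 · 3.
Divisors of 96: 1, 2, 3, 4, 6, 8, 12, 16, 24, 32, 48, 96.
Test each divisor d:
20^1 ≡ 20 (mod 97)
20^2 ≡ 12 (mod 97)
20^3 ≡ 46 (mod 97)
20^4 ≡ 47 (mod 97)
20^6 ≡ 79 (mod 97)
20^8 ≡ 75 (mod 97)
20^12 ≡ 33 (mod 97)
20^16 ≡ 96 (mod 97)
20^24 ≡ 22 (mod 97)
20^32 ≡ 1 (mod 97) ✓
So ord_97(20) = 32, hence |⟨20⟩| = 32.
Index = |(Z/97Z)^×| / |⟨20⟩| = 96 / 32 = 3.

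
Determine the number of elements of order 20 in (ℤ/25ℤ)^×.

φ(25) = φ(5^2) = 5·(5−1) = 20 = 2^2 · 5.
Since (Z/25Z)^× is cyclic of order 20, the number of elements of order d is φ(d) when d | 20 and 0 otherwise.
20 = 2^2 · 5 divides 20, and φ(20) = 8.

8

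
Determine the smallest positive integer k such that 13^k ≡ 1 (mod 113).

56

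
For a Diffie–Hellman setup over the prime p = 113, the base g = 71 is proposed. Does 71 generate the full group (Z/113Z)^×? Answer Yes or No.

No

φ(113) = 113 − 1 = 112 = 2^4 · 7.
An element g generates (Z/113Z)^× iff g^(112/q) ≢ 1 (mod 113) for each prime q ∈ {2, 7}.
71^56 ≡ 112 (mod 113)  [q = 2: ≢ 1 ✓]
71^16 ≡ 1 (mod 113)  [q = 7: ≡ 1 ✗]
The check at q = 7 fails, so 71 generates a proper subgroup.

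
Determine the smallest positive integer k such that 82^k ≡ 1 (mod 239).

ord(82) | φ(239) = 239 − 1 = 238 = 2 · 7 · 17.
Divisors of 238: 1, 2, 7, 14, 17, 34, 119, 238.
Test each divisor d:
82^1 ≡ 82
82^2 ≡ 32
82^7 ≡ 138
82^14 ≡ 163
82^17 ≡ 141
82^34 ≡ 44
82^119 ≡ 238
82^238 ≡ 1
So ord_239(82) = 238.

238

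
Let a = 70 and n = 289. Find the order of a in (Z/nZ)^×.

By Lagrange's theorem, ord_289(70) divides φ(289) = φ(17^2) = 17·(17−1) = 272 = 2^4 · 17.
Divisors of 272: 1, 2, 4, 8, 16, 17, 34, 68, 136, 272.
Compute 70^d (mod 289) for the divisors d until we hit 1:
70^1 ≡ 70 (mod 289)
70^2 ≡ 276 (mod 289)
70^4 ≡ 169 (mod 289)
70^8 ≡ 239 (mod 289)
70^16 ≡ 188 (mod 289)
70^17 ≡ 155 (mod 289)
70^34 ≡ 38 (mod 289)
70^68 ≡ 288 (mod 289)
70^136 ≡ 1 (mod 289) ✓
So ord_289(70) = 136.

136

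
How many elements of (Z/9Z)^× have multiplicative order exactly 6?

φ(9) = φ(3^2) = 3·(3−1) = 6 = 2 · 3.
(Z/9Z)^× is cyclic (|G| = 6); a cyclic group of order m has exactly φ(d) elements of each order d | m, and none otherwise.
6 = 2 · 3 divides 6, and φ(6) = 2.

2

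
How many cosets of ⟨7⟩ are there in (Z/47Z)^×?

2

ord(7) | φ(47) = 47 − 1 = 46 = 2 · 23.
Divisors of 46: 1, 2, 23, 46.
Test each divisor d:
7^1 ≡ 7 (mod 47)
7^2 ≡ 2 (mod 47)
7^23 ≡ 1 (mod 47) ✓
So ord_47(7) = 23, hence |⟨7⟩| = 23.
[(Z/47Z)^× : ⟨7⟩] = 46/23 = 2.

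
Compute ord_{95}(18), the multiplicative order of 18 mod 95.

4

By Lagrange's theorem, ord_95(18) divides φ(95) = φ(5·19) = (5−1)·(19−1) = 4·18 = 72 = 2^3 · 3^2.
Divisors of 72: 1, 2, 3, 4, 6, 8, 9, 12, 18, 24, 36, 72.
Evaluate successive powers at the divisors of 72:
18^1 ≡ 18 (mod 95)
18^2 ≡ 39 (mod 95)
18^3 ≡ 37 (mod 95)
18^4 ≡ 1 (mod 95) ✓
Therefore the multiplicative order of 18 modulo 95 is 4.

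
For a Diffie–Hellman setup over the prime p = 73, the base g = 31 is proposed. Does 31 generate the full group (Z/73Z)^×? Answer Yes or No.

Yes

φ(73) = 73 − 1 = 72 = 2^3 · 3^2.
An element g generates (Z/73Z)^× iff g^(72/q) ≢ 1 (mod 73) for each prime q ∈ {2, 3}.
31^36 ≡ 72 (mod 73)  [q = 2: ≢ 1 ✓]
31^24 ≡ 64 (mod 73)  [q = 3: ≢ 1 ✓]
All checks pass, so 31 has order 72 and is a primitive root modulo 73.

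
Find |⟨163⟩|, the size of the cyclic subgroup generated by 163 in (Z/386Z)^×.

192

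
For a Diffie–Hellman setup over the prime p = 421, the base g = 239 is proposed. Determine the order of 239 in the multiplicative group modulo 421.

21

By Lagrange's theorem, ord_421(239) divides φ(421) = 421 − 1 = 420 = 2^2 · 3 · 5 · 7.
Divisors of 420: 1, 2, 3, 4, 5, 6, 7, 10, 12, 14, 15, 20, 21, 28, 30, 35, 42, 60, 70, 84, 105, 140, 210, 420.
Evaluate successive powers at the divisors of 420:
239^1 ≡ 239 (mod 421)
239^2 ≡ 286 (mod 421)
239^3 ≡ 152 (mod 421)
239^4 ≡ 122 (mod 421)
239^5 ≡ 109 (mod 421)
239^6 ≡ 370 (mod 421)
239^7 ≡ 20 (mod 421)
239^10 ≡ 93 (mod 421)
239^12 ≡ 75 (mod 421)
239^14 ≡ 400 (mod 421)
239^15 ≡ 33 (mod 421)
239^20 ≡ 229 (mod 421)
239^21 ≡ 1 (mod 421) ✓
The smallest such exponent is 21, so the order of 239 is 21.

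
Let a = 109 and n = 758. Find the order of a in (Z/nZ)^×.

ord(109) | φ(758) = φ(2)·φ(379) = 1·378 = 378 = 2 · 3^3 · 7.
Divisors of 378: 1, 2, 3, 6, 7, 9, 14, 18, 21, 27, 42, 54, 63, 126, 189, 378.
Evaluate successive powers at the divisors of 378:
109^1 ≡ 109
109^2 ≡ 511
109^3 ≡ 365
109^6 ≡ 575
109^7 ≡ 519
109^9 ≡ 667
109^14 ≡ 271
109^18 ≡ 701
109^21 ≡ 419
109^27 ≡ 639
109^42 ≡ 463
109^54 ≡ 517
109^63 ≡ 707
109^126 ≡ 327
109^189 ≡ 757
109^378 ≡ 1
Therefore the multiplicative order of 109 modulo 758 is 378.

378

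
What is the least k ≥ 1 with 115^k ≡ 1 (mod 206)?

By Lagrange's theorem, ord_206(115) divides φ(206) = φ(2)·φ(103) = 1·102 = 102 = 2 · 3 · 17.
Divisors of 102: 1, 2, 3, 6, 17, 34, 51, 102.
Evaluate successive powers at the divisors of 102:
115^1 ≡ 115
115^2 ≡ 41
115^3 ≡ 183
115^6 ≡ 117
115^17 ≡ 57
115^34 ≡ 159
115^51 ≡ 205
115^102 ≡ 1
The smallest such exponent is 102, so the order of 115 is 102.

102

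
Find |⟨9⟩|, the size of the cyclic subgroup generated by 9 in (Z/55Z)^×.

10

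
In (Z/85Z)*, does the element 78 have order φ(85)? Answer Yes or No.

85 = 5 · 17 is a product of two distinct odd primes, so (Z/85Z)^× ≅ (Z/5Z)^× × (Z/17Z)^× is not cyclic.
No primitive root modulo 85 exists; in particular 78 is not one.

No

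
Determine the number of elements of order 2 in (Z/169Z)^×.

1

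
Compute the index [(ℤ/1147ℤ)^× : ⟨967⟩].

30

The order of 967 must divide φ(1147) = φ(31·37) = (31−1)·(37−1) = 30·36 = 1080 = 2^3 · 3^3 · 5.
Divisors of 1080: 1, 2, 3, 4, 5, 6, 8, 9, 10, 12, 15, 18, 20, 24, 27, 30, 36, 40, 45, 54, 60, 72, 90, 108, 120, 135, 180, 216, 270, 360, 540, 1080.
Check 967^d mod 1147 for each divisor in increasing order:
967^1 ≡ 967 (mod 1147)
967^2 ≡ 284 (mod 1147)
967^3 ≡ 495 (mod 1147)
967^4 ≡ 366 (mod 1147)
967^5 ≡ 646 (mod 1147)
967^6 ≡ 714 (mod 1147)
967^8 ≡ 904 (mod 1147)
967^9 ≡ 154 (mod 1147)
967^10 ≡ 955 (mod 1147)
967^12 ≡ 528 (mod 1147)
967^15 ≡ 991 (mod 1147)
967^18 ≡ 776 (mod 1147)
967^20 ≡ 160 (mod 1147)
967^24 ≡ 63 (mod 1147)
967^27 ≡ 216 (mod 1147)
967^30 ≡ 249 (mod 1147)
967^36 ≡ 1 (mod 1147) ✓
The order of 967 is 36, so the subgroup it generates has 36 elements.
[(Z/1147Z)^× : ⟨967⟩] = 1080/36 = 30.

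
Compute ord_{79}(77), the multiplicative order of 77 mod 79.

78

By Lagrange's theorem, ord_79(77) divides φ(79) = 79 − 1 = 78 = 2 · 3 · 13.
Divisors of 78: 1, 2, 3, 6, 13, 26, 39, 78.
Test each divisor d:
77^1 ≡ 77 (mod 79)
77^2 ≡ 4 (mod 79)
77^3 ≡ 71 (mod 79)
77^6 ≡ 64 (mod 79)
77^13 ≡ 24 (mod 79)
77^26 ≡ 23 (mod 79)
77^39 ≡ 78 (mod 79)
77^78 ≡ 1 (mod 79) ✓
So ord_79(77) = 78.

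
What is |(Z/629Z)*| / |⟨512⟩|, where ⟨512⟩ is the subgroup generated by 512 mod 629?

ord(512) | φ(629) = φ(17·37) = (17−1)·(37−1) = 16·36 = 576 = 2^6 · 3^2.
Divisors of 576: 1, 2, 3, 4, 6, 8, 9, 12, 16, 18, 24, 32, 36, 48, 64, 72, 96, 144, 192, 288, 576.
Evaluate successive powers at the divisors of 576:
512^1 ≡ 512 (mod 629)
512^2 ≡ 480 (mod 629)
512^3 ≡ 450 (mod 629)
512^4 ≡ 186 (mod 629)
512^6 ≡ 591 (mod 629)
512^8 ≡ 1 (mod 629) ✓
The order of 512 is 8, so the subgroup it generates has 8 elements.
[(Z/629Z)^× : ⟨512⟩] = 576/8 = 72.

72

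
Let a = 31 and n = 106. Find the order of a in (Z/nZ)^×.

52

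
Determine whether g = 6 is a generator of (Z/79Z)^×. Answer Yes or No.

φ(79) = 79 − 1 = 78 = 2 · 3 · 13.
An element g generates (Z/79Z)^× iff g^(78/q) ≢ 1 (mod 79) for each prime q ∈ {2, 3, 13}.
6^39 ≡ 78 (mod 79)  [q = 2: ≢ 1 ✓]
6^26 ≡ 55 (mod 79)  [q = 3: ≢ 1 ✓]
6^6 ≡ 46 (mod 79)  [q = 13: ≢ 1 ✓]
Every test exponent gives a nontrivial residue, hence 6 generates the full group.

Yes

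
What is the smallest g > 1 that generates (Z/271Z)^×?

6

φ(271) = 271 − 1 = 270 = 2 · 3^3 · 5.
g is a primitive root iff g^(270/q) ≢ 1 (mod 271) for each prime q ∈ {2, 3, 5}.
g = 2: 2^135 ≡ 1 — hits 1, so not a primitive root.
g = 3: 3^135 ≡ 270; 3^90 ≡ 1 — hits 1, so not a primitive root.
g = 4: 4^135 ≡ 1 — hits 1, so not a primitive root.
g = 5: 5^135 ≡ 1 — hits 1, so not a primitive root.
g = 6: 6^135 ≡ 270; 6^90 ≡ 242; 6^54 ≡ 10 — none is 1, so 6 is a primitive root.
Hence the least primitive root of 271 is 6.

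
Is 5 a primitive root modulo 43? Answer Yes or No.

Yes

φ(43) = 43 − 1 = 42 = 2 · 3 · 7.
Test 5^(42/q) mod 43 for each prime factor q of 42:
5^21 ≡ 42 (mod 43)  [q = 2: ≢ 1 ✓]
5^14 ≡ 36 (mod 43)  [q = 3: ≢ 1 ✓]
5^6 ≡ 16 (mod 43)  [q = 7: ≢ 1 ✓]
All checks pass, so 5 has order 42 and is a primitive root modulo 43.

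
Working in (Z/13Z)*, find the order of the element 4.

Since 4 ∈ (Z/13Z)^×, its order divides φ(13) = 13 − 1 = 12 = 2^2 · 3.
Divisors of 12: 1, 2, 3, 4, 6, 12.
Test each divisor d:
4^1 ≡ 4
4^2 ≡ 3
4^3 ≡ 12
4^4 ≡ 9
4^6 ≡ 1
Therefore the multiplicative order of 4 modulo 13 is 6.

6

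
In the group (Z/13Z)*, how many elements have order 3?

2

φ(13) = 13 − 1 = 12 = 2^2 · 3.
(Z/13Z)^× is cyclic (|G| = 12); a cyclic group of order m has exactly φ(d) elements of each order d | m, and none otherwise.
3 | 12, and φ(3) = 3 − 1 = 2.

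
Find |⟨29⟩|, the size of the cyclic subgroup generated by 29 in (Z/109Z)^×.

54

The order of 29 must divide φ(109) = 109 − 1 = 108 = 2^2 · 3^3.
Divisors of 108: 1, 2, 3, 4, 6, 9, 12, 18, 27, 36, 54, 108.
Compute 29^d (mod 109) for the divisors d until we hit 1:
29^1 ≡ 29
29^2 ≡ 78
29^3 ≡ 82
29^4 ≡ 89
29^6 ≡ 75
29^9 ≡ 46
29^12 ≡ 66
29^18 ≡ 45
29^27 ≡ 108
29^36 ≡ 63
29^54 ≡ 1
Hence ord(29) = 54.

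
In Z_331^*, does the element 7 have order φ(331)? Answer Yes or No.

No

φ(331) = 331 − 1 = 330 = 2 · 3 · 5 · 11.
An element g generates (Z/331Z)^× iff g^(330/q) ≢ 1 (mod 331) for each prime q ∈ {2, 3, 5, 11}.
7^165 ≡ 330 (mod 331)  [q = 2: ≢ 1 ✓]
7^110 ≡ 1 (mod 331)  [q = 3: ≡ 1 ✗]
7^66 ≡ 64 (mod 331)  [q = 5: ≢ 1 ✓]
7^30 ≡ 111 (mod 331)  [q = 11: ≢ 1 ✓]
7^110 ≡ 1 shows ord(7) | 110, strictly less than φ(331); not a primitive root.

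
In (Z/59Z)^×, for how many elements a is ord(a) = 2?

1

φ(59) = 59 − 1 = 58 = 2 · 29.
(Z/59Z)^× is cyclic (|G| = 58); a cyclic group of order m has exactly φ(d) elements of each order d | m, and none otherwise.
2 | 58, and φ(2) = 2 − 1 = 1.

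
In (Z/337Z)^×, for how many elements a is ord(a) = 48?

φ(337) = 337 − 1 = 336 = 2^4 · 3 · 7.
In a cyclic group of order 336, there are φ(d) elements of order d for each divisor d of 336, and zero for non-divisors.
48 = 2^4 · 3 divides 336, and φ(48) = 16.

16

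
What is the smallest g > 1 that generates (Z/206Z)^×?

5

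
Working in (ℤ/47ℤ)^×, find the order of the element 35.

ord(35) | φ(47) = 47 − 1 = 46 = 2 · 23.
Divisors of 46: 1, 2, 23, 46.
Test each divisor d:
35^1 ≡ 35 (mod 47)
35^2 ≡ 3 (mod 47)
35^23 ≡ 46 (mod 47)
35^46 ≡ 1 (mod 47) ✓
So ord_47(35) = 46.

46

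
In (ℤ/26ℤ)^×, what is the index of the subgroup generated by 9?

4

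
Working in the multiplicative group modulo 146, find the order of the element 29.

ord(29) | φ(146) = φ(2)·φ(73) = 1·72 = 72 = 2^3 · 3^2.
Divisors of 72: 1, 2, 3, 4, 6, 8, 9, 12, 18, 24, 36, 72.
Test each divisor d:
29^1 ≡ 29 (mod 146)
29^2 ≡ 111 (mod 146)
29^3 ≡ 7 (mod 146)
29^4 ≡ 57 (mod 146)
29^6 ≡ 49 (mod 146)
29^8 ≡ 37 (mod 146)
29^9 ≡ 51 (mod 146)
29^12 ≡ 65 (mod 146)
29^18 ≡ 119 (mod 146)
29^24 ≡ 137 (mod 146)
29^36 ≡ 145 (mod 146)
29^72 ≡ 1 (mod 146) ✓
Therefore the multiplicative order of 29 modulo 146 is 72.

72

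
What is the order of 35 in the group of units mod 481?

36

ord(35) | φ(481) = φ(13·37) = (13−1)·(37−1) = 12·36 = 432 = 2^4 · 3^3.
Divisors of 432: 1, 2, 3, 4, 6, 8, 9, 12, 16, 18, 24, 27, 36, 48, 54, 72, 108, 144, 216, 432.
Evaluate successive powers at the divisors of 432:
35^1 ≡ 35
35^2 ≡ 263
35^3 ≡ 66
35^4 ≡ 386
35^6 ≡ 27
35^8 ≡ 367
35^9 ≡ 339
35^12 ≡ 248
35^16 ≡ 9
35^18 ≡ 443
35^24 ≡ 417
35^27 ≡ 105
35^36 ≡ 1
Hence ord(35) = 36.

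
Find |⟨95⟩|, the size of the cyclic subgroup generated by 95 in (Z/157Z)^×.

The order of 95 must divide φ(157) = 157 − 1 = 156 = 2^2 · 3 · 13.
Divisors of 156: 1, 2, 3, 4, 6, 12, 13, 26, 39, 52, 78, 156.
Evaluate successive powers at the divisors of 156:
95^1 ≡ 95 (mod 157)
95^2 ≡ 76 (mod 157)
95^3 ≡ 155 (mod 157)
95^4 ≡ 124 (mod 157)
95^6 ≡ 4 (mod 157)
95^12 ≡ 16 (mod 157)
95^13 ≡ 107 (mod 157)
95^26 ≡ 145 (mod 157)
95^39 ≡ 129 (mod 157)
95^52 ≡ 144 (mod 157)
95^78 ≡ 156 (mod 157)
95^156 ≡ 1 (mod 157) ✓
Hence ord(95) = 156.

156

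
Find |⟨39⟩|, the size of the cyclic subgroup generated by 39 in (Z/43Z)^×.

By Lagrange's theorem, ord_43(39) divides φ(43) = 43 − 1 = 42 = 2 · 3 · 7.
Divisors of 42: 1, 2, 3, 6, 7, 14, 21, 42.
Check 39^d mod 43 for each divisor in increasing order:
39^1 ≡ 39 (mod 43)
39^2 ≡ 16 (mod 43)
39^3 ≡ 22 (mod 43)
39^6 ≡ 11 (mod 43)
39^7 ≡ 42 (mod 43)
39^14 ≡ 1 (mod 43) ✓
The smallest such exponent is 14, so the order of 39 is 14.

14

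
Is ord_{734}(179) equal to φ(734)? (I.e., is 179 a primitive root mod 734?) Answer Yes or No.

φ(734) = φ(2)·φ(367) = 1·366 = 366 = 2 · 3 · 61.
An element g generates (Z/734Z)^× iff g^(366/q) ≢ 1 (mod 734) for each prime q ∈ {2, 3, 61}.
179^183 ≡ 733 (mod 734)  [q = 2: ≢ 1 ✓]
179^122 ≡ 83 (mod 734)  [q = 3: ≢ 1 ✓]
179^6 ≡ 419 (mod 734)  [q = 61: ≢ 1 ✓]
All checks pass, so 179 has order 366 and is a primitive root modulo 734.

Yes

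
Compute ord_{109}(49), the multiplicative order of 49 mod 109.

27

ord(49) | φ(109) = 109 − 1 = 108 = 2^2 · 3^3.
Divisors of 108: 1, 2, 3, 4, 6, 9, 12, 18, 27, 36, 54, 108.
Check 49^d mod 109 for each divisor in increasing order:
49^1 ≡ 49
49^2 ≡ 3
49^3 ≡ 38
49^4 ≡ 9
49^6 ≡ 27
49^9 ≡ 45
49^12 ≡ 75
49^18 ≡ 63
49^27 ≡ 1
The smallest such exponent is 27, so the order of 49 is 27.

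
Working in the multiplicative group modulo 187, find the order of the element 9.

40

By Lagrange's theorem, ord_187(9) divides φ(187) = φ(11·17) = (11−1)·(17−1) = 10·16 = 160 = 2^5 · 5.
Divisors of 160: 1, 2, 4, 5, 8, 10, 16, 20, 32, 40, 80, 160.
Check 9^d mod 187 for each divisor in increasing order:
9^1 ≡ 9
9^2 ≡ 81
9^4 ≡ 16
9^5 ≡ 144
9^8 ≡ 69
9^10 ≡ 166
9^16 ≡ 86
9^20 ≡ 67
9^32 ≡ 103
9^40 ≡ 1
Therefore the multiplicative order of 9 modulo 187 is 40.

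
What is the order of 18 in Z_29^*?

28

By Lagrange's theorem, ord_29(18) divides φ(29) = 29 − 1 = 28 = 2^2 · 7.
Divisors of 28: 1, 2, 4, 7, 14, 28.
Check 18^d mod 29 for each divisor in increasing order:
18^1 ≡ 18 (mod 29)
18^2 ≡ 5 (mod 29)
18^4 ≡ 25 (mod 29)
18^7 ≡ 17 (mod 29)
18^14 ≡ 28 (mod 29)
18^28 ≡ 1 (mod 29) ✓
Hence ord(18) = 28.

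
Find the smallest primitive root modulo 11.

2

φ(11) = 11 − 1 = 10 = 2 · 5.
Test candidates g = 2, 3, … against the prime factors q ∈ {2, 5} of φ(11): g is a generator iff g^(10/q) ≢ 1 for every such q.
g = 2: 2^5 ≡ 10; 2^2 ≡ 4 — none is 1, so 2 is a primitive root.
So 2 is the smallest generator of (Z/11Z)^×.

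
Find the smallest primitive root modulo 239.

φ(239) = 239 − 1 = 238 = 2 · 7 · 17.
g is a primitive root iff g^(238/q) ≢ 1 (mod 239) for each prime q ∈ {2, 7, 17}.
g = 2: 2^119 ≡ 1 — hits 1, so not a primitive root.
g = 3: 3^119 ≡ 1 — hits 1, so not a primitive root.
g = 4: 4^119 ≡ 1 — hits 1, so not a primitive root.
g = 5: 5^119 ≡ 1 — hits 1, so not a primitive root.
g = 6: 6^119 ≡ 1 — hits 1, so not a primitive root.
g = 7: 7^119 ≡ 238; 7^34 ≡ 24; 7^14 ≡ 211 — none is 1, so 7 is a primitive root.
The smallest primitive root modulo 239 is 7.

7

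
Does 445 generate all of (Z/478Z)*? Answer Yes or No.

φ(478) = φ(2)·φ(239) = 1·238 = 238 = 2 · 7 · 17.
445 is a primitive root mod 478 iff 445^(φ(478)/q) ≢ 1 for every prime q | φ(478), i.e. q ∈ {2, 7, 17}.
445^119 ≡ 477 (mod 478)  [q = 2: ≢ 1 ✓]
445^34 ≡ 263 (mod 478)  [q = 7: ≢ 1 ✓]
445^14 ≡ 245 (mod 478)  [q = 17: ≢ 1 ✓]
All checks pass, so 445 has order 238 and is a primitive root modulo 478.

Yes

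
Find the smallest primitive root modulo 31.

3

φ(31) = 31 − 1 = 30 = 2 · 3 · 5.
g is a primitive root iff g^(30/q) ≢ 1 (mod 31) for each prime q ∈ {2, 3, 5}.
g = 2: 2^15 ≡ 1 — hits 1, so not a primitive root.
g = 3: 3^15 ≡ 30; 3^10 ≡ 25; 3^6 ≡ 16 — none is 1, so 3 is a primitive root.
Hence the least primitive root of 31 is 3.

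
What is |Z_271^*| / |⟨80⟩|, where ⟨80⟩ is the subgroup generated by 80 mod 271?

6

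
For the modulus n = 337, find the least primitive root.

10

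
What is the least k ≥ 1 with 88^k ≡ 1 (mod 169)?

78

The order of 88 must divide φ(169) = φ(13^2) = 13·(13−1) = 156 = 2^2 · 3 · 13.
Divisors of 156: 1, 2, 3, 4, 6, 12, 13, 26, 39, 52, 78, 156.
Evaluate successive powers at the divisors of 156:
88^1 ≡ 88 (mod 169)
88^2 ≡ 139 (mod 169)
88^3 ≡ 64 (mod 169)
88^4 ≡ 55 (mod 169)
88^6 ≡ 40 (mod 169)
88^12 ≡ 79 (mod 169)
88^13 ≡ 23 (mod 169)
88^26 ≡ 22 (mod 169)
88^39 ≡ 168 (mod 169)
88^52 ≡ 146 (mod 169)
88^78 ≡ 1 (mod 169) ✓
Therefore the multiplicative order of 88 modulo 169 is 78.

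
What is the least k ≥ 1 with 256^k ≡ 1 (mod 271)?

135

ord(256) | φ(271) = 271 − 1 = 270 = 2 · 3^3 · 5.
Divisors of 270: 1, 2, 3, 5, 6, 9, 10, 15, 18, 27, 30, 45, 54, 90, 135, 270.
Evaluate successive powers at the divisors of 270:
256^1 ≡ 256
256^2 ≡ 225
256^3 ≡ 148
256^5 ≡ 238
256^6 ≡ 224
256^9 ≡ 90
256^10 ≡ 5
256^15 ≡ 106
256^18 ≡ 241
256^27 ≡ 10
256^30 ≡ 125
256^45 ≡ 242
256^54 ≡ 100
256^90 ≡ 28
256^135 ≡ 1
The smallest such exponent is 135, so the order of 256 is 135.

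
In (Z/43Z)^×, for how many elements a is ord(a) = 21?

12

φ(43) = 43 − 1 = 42 = 2 · 3 · 7.
(Z/43Z)^× is cyclic (|G| = 42); a cyclic group of order m has exactly φ(d) elements of each order d | m, and none otherwise.
21 = 3 · 7 divides 42, and φ(21) = 12.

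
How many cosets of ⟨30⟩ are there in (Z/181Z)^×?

3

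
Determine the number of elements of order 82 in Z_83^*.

φ(83) = 83 − 1 = 82 = 2 · 41.
(Z/83Z)^× is cyclic (|G| = 82); a cyclic group of order m has exactly φ(d) elements of each order d | m, and none otherwise.
82 = 2 · 41 divides 82, and φ(82) = 40.

40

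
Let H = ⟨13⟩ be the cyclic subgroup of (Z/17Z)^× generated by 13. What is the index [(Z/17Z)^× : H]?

4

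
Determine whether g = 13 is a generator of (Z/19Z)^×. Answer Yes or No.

Yes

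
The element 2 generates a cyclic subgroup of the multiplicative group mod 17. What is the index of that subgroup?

2

ord(2) | φ(17) = 17 − 1 = 16 = 2^4.
Divisors of 16: 1, 2, 4, 8, 16.
Check 2^d mod 17 for each divisor in increasing order:
2^1 ≡ 2 (mod 17)
2^2 ≡ 4 (mod 17)
2^4 ≡ 16 (mod 17)
2^8 ≡ 1 (mod 17) ✓
The order of 2 is 8, so the subgroup it generates has 8 elements.
[(Z/17Z)^× : ⟨2⟩] = 16/8 = 2.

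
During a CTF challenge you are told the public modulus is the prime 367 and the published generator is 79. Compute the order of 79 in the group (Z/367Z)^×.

366

The order of 79 must divide φ(367) = 367 − 1 = 366 = 2 · 3 · 61.
Divisors of 366: 1, 2, 3, 6, 61, 122, 183, 366.
Evaluate successive powers at the divisors of 366:
79^1 ≡ 79
79^2 ≡ 2
79^3 ≡ 158
79^6 ≡ 8
79^61 ≡ 84
79^122 ≡ 83
79^183 ≡ 366
79^366 ≡ 1
Hence ord(79) = 366.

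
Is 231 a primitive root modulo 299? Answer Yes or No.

No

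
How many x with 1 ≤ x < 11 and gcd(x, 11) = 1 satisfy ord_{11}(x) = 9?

0

φ(11) = 11 − 1 = 10 = 2 · 5.
Since (Z/11Z)^× is cyclic of order 10, the number of elements of order d is φ(d) when d | 10 and 0 otherwise.
9 does not divide 10, so no element of (Z/11Z)^× has order 9.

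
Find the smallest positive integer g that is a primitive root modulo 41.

6

φ(41) = 41 − 1 = 40 = 2^3 · 5.
g is a primitive root iff g^(40/q) ≢ 1 (mod 41) for each prime q ∈ {2, 5}.
g = 2: 2^20 ≡ 1 — hits 1, so not a primitive root.
g = 3: 3^20 ≡ 40; 3^8 ≡ 1 — hits 1, so not a primitive root.
g = 4: 4^20 ≡ 1 — hits 1, so not a primitive root.
g = 5: 5^20 ≡ 1 — hits 1, so not a primitive root.
g = 6: 6^20 ≡ 40; 6^8 ≡ 10 — none is 1, so 6 is a primitive root.
So 6 is the smallest generator of (Z/41Z)^×.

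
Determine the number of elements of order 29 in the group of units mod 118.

28

φ(118) = φ(2)·φ(59) = 1·58 = 58 = 2 · 29.
In a cyclic group of order 58, there are φ(d) elements of order d for each divisor d of 58, and zero for non-divisors.
29 | 58, and φ(29) = 29 − 1 = 28.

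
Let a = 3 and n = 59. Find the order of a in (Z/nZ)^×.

29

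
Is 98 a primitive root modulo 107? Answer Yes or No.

φ(107) = 107 − 1 = 106 = 2 · 53.
Test 98^(106/q) mod 107 for each prime factor q of 106:
98^53 ≡ 106 (mod 107)  [q = 2: ≢ 1 ✓]
98^2 ≡ 81 (mod 107)  [q = 53: ≢ 1 ✓]
Every test exponent gives a nontrivial residue, hence 98 generates the full group.

Yes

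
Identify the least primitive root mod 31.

φ(31) = 31 − 1 = 30 = 2 · 3 · 5.
Test candidates g = 2, 3, … against the prime factors q ∈ {2, 3, 5} of φ(31): g is a generator iff g^(30/q) ≢ 1 for every such q.
g = 2: 2^15 ≡ 1 — hits 1, so not a primitive root.
g = 3: 3^15 ≡ 30; 3^10 ≡ 25; 3^6 ≡ 16 — none is 1, so 3 is a primitive root.
Hence the least primitive root of 31 is 3.

3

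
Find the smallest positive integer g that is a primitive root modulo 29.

2

φ(29) = 29 − 1 = 28 = 2^2 · 7.
g is a primitive root iff g^(28/q) ≢ 1 (mod 29) for each prime q ∈ {2, 7}.
g = 2: 2^14 ≡ 28; 2^4 ≡ 16 — none is 1, so 2 is a primitive root.
The smallest primitive root modulo 29 is 2.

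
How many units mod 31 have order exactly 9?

0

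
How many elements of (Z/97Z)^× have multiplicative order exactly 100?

φ(97) = 97 − 1 = 96 = 2^5 · 3.
In a cyclic group of order 96, there are φ(d) elements of order d for each divisor d of 96, and zero for non-divisors.
Here 96 is not a multiple of 100, so there are no elements of order 100.

0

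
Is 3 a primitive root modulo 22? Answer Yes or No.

φ(22) = φ(2)·φ(11) = 1·10 = 10 = 2 · 5.
It suffices to check that the order of 3 is not a proper divisor of 10: compute 3^(10/q) for q ∈ {2, 5}.
3^5 ≡ 1 (mod 22)  [q = 2: ≡ 1 ✗]
3^2 ≡ 9 (mod 22)  [q = 5: ≢ 1 ✓]
3^5 ≡ 1 shows ord(3) | 5, strictly less than φ(22); not a primitive root.

No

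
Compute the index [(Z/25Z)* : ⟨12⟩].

1

Since 12 ∈ (Z/25Z)^×, its order divides φ(25) = φ(5^2) = 5·(5−1) = 20 = 2^2 · 5.
Divisors of 20: 1, 2, 4, 5, 10, 20.
Evaluate successive powers at the divisors of 20:
12^1 ≡ 12
12^2 ≡ 19
12^4 ≡ 11
12^5 ≡ 7
12^10 ≡ 24
12^20 ≡ 1
So ord_25(12) = 20, hence |⟨12⟩| = 20.
[(Z/25Z)^× : ⟨12⟩] = 20/20 = 1.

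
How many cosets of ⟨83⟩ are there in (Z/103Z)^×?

2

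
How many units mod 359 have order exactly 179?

178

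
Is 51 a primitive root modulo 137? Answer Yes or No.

Yes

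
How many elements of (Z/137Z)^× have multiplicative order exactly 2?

1

φ(137) = 137 − 1 = 136 = 2^3 · 17.
Since (Z/137Z)^× is cyclic of order 136, the number of elements of order d is φ(d) when d | 136 and 0 otherwise.
2 | 136, and φ(2) = 2 − 1 = 1.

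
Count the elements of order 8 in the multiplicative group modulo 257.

4

φ(257) = 257 − 1 = 256 = 2^8.
In a cyclic group of order 256, there are φ(d) elements of order d for each divisor d of 256, and zero for non-divisors.
8 = 2^3 divides 256, and φ(8) = 4.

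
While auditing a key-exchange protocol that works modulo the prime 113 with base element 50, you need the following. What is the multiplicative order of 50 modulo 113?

The order of 50 must divide φ(113) = 113 − 1 = 112 = 2^4 · 7.
Divisors of 112: 1, 2, 4, 7, 8, 14, 16, 28, 56, 112.
Evaluate successive powers at the divisors of 112:
50^1 ≡ 50
50^2 ≡ 14
50^4 ≡ 83
50^7 ≡ 18
50^8 ≡ 109
50^14 ≡ 98
50^16 ≡ 16
50^28 ≡ 112
50^56 ≡ 1
So ord_113(50) = 56.

56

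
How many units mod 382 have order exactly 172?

φ(382) = φ(2)·φ(191) = 1·190 = 190 = 2 · 5 · 19.
In a cyclic group of order 190, there are φ(d) elements of order d for each divisor d of 190, and zero for non-divisors.
Here 190 is not a multiple of 172, so there are no elements of order 172.

0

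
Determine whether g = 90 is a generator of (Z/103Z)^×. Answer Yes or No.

φ(103) = 103 − 1 = 102 = 2 · 3 · 17.
It suffices to check that the order of 90 is not a proper divisor of 102: compute 90^(102/q) for q ∈ {2, 3, 17}.
90^51 ≡ 102 (mod 103)  [q = 2: ≢ 1 ✓]
90^34 ≡ 1 (mod 103)  [q = 3: ≡ 1 ✗]
90^6 ≡ 23 (mod 103)  [q = 17: ≢ 1 ✓]
The check at q = 3 fails, so 90 generates a proper subgroup.

No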